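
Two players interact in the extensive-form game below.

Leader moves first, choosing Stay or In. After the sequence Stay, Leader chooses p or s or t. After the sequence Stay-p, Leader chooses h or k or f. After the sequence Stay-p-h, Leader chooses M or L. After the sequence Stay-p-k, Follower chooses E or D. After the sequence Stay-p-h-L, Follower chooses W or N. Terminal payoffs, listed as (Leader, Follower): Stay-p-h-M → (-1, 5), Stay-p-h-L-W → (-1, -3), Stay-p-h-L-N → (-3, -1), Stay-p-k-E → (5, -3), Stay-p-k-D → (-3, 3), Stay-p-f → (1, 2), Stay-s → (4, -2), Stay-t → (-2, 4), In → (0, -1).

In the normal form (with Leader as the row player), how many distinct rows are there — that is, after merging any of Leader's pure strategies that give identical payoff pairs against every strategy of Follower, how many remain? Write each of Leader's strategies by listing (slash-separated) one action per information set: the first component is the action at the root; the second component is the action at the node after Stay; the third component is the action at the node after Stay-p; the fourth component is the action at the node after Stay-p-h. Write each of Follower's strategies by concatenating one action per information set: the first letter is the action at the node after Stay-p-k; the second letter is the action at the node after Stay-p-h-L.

Leader has 36 pure strategies: Stay/p/h/M, Stay/p/h/L, Stay/p/k/M, Stay/p/k/L, Stay/p/f/M, Stay/p/f/L, Stay/s/h/M, Stay/s/h/L, Stay/s/k/M, Stay/s/k/L, Stay/s/f/M, Stay/s/f/L, Stay/t/h/M, Stay/t/h/L, Stay/t/k/M, Stay/t/k/L, Stay/t/f/M, Stay/t/f/L, In/p/h/M, In/p/h/L, In/p/k/M, In/p/k/L, In/p/f/M, In/p/f/L, In/s/h/M, In/s/h/L, In/s/k/M, In/s/k/L, In/s/f/M, In/s/f/L, In/t/h/M, In/t/h/L, In/t/k/M, In/t/k/L, In/t/f/M, In/t/f/L. Columns: EW, EN, DW, DN.
{Stay/p/h/M} → row (-1,5) (-1,5) (-1,5) (-1,5)
{Stay/p/h/L} → row (-1,-3) (-3,-1) (-1,-3) (-3,-1)
{Stay/p/k/M, Stay/p/k/L} → row (5,-3) (5,-3) (-3,3) (-3,3)
{Stay/p/f/M, Stay/p/f/L} → row (1,2) (1,2) (1,2) (1,2)
{Stay/s/h/M, Stay/s/h/L, Stay/s/k/M, Stay/s/k/L, Stay/s/f/M, Stay/s/f/L} → row (4,-2) (4,-2) (4,-2) (4,-2)
{Stay/t/h/M, Stay/t/h/L, Stay/t/k/M, Stay/t/k/L, Stay/t/f/M, Stay/t/f/L} → row (-2,4) (-2,4) (-2,4) (-2,4)
{In/p/h/M, In/p/h/L, In/p/k/M, In/p/k/L, In/p/f/M, In/p/f/L, In/s/h/M, In/s/h/L, In/s/k/M, In/s/k/L, In/s/f/M, In/s/f/L, In/t/h/M, In/t/h/L, In/t/k/M, In/t/k/L, In/t/f/M, In/t/f/L} → row (0,-1) (0,-1) (0,-1) (0,-1)
That's 7 distinct rows out of 36 strategies.

7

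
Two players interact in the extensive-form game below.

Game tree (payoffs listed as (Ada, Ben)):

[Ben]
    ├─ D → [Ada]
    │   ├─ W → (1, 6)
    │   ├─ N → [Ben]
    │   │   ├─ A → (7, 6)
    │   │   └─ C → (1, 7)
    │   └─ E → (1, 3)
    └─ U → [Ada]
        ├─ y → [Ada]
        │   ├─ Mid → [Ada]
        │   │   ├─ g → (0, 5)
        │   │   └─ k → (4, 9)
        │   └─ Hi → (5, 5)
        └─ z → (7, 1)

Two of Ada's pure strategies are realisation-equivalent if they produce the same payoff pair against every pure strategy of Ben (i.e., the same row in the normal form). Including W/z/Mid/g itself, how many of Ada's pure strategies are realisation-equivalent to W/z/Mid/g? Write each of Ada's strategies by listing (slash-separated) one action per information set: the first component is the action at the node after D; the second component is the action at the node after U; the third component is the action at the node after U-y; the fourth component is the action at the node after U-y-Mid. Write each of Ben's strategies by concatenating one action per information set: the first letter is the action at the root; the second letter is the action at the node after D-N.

Row for W/z/Mid/g (columns DA, DC, UA, UC): (1,6) (1,6) (7,1) (7,1).
Under W/z/Mid/g, Ada's choice at the node after U-y and at the node after U-y-Mid can never be reached regardless of what Ben does, so varying those choices leaves every outcome unchanged.
Holding the reachable choices fixed and varying the unreachable ones freely already gives 2 × 2 = 4 equivalent strategies.
No other strategy reproduces this row, so those 4 are the full class: W/z/Mid/g, W/z/Mid/k, W/z/Hi/g, W/z/Hi/k.

4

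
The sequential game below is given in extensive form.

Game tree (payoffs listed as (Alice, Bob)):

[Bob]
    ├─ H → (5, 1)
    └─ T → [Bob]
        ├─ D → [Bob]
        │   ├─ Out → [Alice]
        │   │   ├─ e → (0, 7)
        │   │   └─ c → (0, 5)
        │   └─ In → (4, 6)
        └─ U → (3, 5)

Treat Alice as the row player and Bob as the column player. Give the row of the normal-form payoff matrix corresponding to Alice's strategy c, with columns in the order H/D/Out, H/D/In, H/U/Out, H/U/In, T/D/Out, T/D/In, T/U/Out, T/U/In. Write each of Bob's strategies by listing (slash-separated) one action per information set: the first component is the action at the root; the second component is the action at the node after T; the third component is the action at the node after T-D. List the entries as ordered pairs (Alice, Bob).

vs H/D/Out: Bob plays H → (5, 1)
vs H/D/In: Bob plays H → (5, 1)
vs H/U/Out: Bob plays H → (5, 1)
vs H/U/In: Bob plays H → (5, 1)
vs T/D/Out: Bob plays T → Bob plays D at [T] → Bob plays Out at [T-D] → Alice plays c at [T-D-Out] → (0, 5)
vs T/D/In: Bob plays T → Bob plays D at [T] → Bob plays In at [T-D] → (4, 6)
vs T/U/Out: Bob plays T → Bob plays U at [T] → (3, 5)
vs T/U/In: Bob plays T → Bob plays U at [T] → (3, 5)

(5,1) (5,1) (5,1) (5,1) (0,5) (4,6) (3,5) (3,5)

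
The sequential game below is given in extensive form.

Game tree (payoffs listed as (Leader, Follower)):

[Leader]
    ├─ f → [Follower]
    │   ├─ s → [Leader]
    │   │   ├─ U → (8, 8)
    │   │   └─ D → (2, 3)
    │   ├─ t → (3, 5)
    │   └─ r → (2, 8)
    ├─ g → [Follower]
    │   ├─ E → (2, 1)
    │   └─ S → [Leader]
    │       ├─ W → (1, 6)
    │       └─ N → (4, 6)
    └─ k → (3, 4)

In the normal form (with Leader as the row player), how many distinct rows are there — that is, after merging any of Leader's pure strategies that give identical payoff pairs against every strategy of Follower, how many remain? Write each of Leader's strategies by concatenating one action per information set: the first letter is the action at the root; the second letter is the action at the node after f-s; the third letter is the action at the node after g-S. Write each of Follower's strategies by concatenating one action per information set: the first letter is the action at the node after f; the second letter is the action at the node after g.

Leader has 12 pure strategies: fUW, fUN, fDW, fDN, gUW, gUN, gDW, gDN, kUW, kUN, kDW, kDN. Columns: sE, sS, tE, tS, rE, rS.
{fUW, fUN} → row (8,8) (8,8) (3,5) (3,5) (2,8) (2,8)
{fDW, fDN} → row (2,3) (2,3) (3,5) (3,5) (2,8) (2,8)
{gUW, gDW} → row (2,1) (1,6) (2,1) (1,6) (2,1) (1,6)
{gUN, gDN} → row (2,1) (4,6) (2,1) (4,6) (2,1) (4,6)
{kUW, kUN, kDW, kDN} → row (3,4) (3,4) (3,4) (3,4) (3,4) (3,4)
That's 5 distinct rows out of 12 strategies.

5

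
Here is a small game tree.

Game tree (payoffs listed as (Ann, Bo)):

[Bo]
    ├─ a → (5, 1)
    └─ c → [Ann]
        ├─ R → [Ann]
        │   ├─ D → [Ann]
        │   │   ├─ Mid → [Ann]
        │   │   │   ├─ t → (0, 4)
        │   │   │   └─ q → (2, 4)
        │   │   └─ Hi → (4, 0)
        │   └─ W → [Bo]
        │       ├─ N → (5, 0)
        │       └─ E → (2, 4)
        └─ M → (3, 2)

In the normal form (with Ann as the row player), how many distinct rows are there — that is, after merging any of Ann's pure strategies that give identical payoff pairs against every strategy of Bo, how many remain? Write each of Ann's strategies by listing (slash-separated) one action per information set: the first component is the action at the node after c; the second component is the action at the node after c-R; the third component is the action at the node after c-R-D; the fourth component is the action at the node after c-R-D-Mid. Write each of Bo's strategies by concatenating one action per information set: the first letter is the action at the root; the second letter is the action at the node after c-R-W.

Ann has 16 pure strategies: R/D/Mid/t, R/D/Mid/q, R/D/Hi/t, R/D/Hi/q, R/W/Mid/t, R/W/Mid/q, R/W/Hi/t, R/W/Hi/q, M/D/Mid/t, M/D/Mid/q, M/D/Hi/t, M/D/Hi/q, M/W/Mid/t, M/W/Mid/q, M/W/Hi/t, M/W/Hi/q. Columns: aN, aE, cN, cE.
{R/D/Mid/t} → row (5,1) (5,1) (0,4) (0,4)
{R/D/Mid/q} → row (5,1) (5,1) (2,4) (2,4)
{R/D/Hi/t, R/D/Hi/q} → row (5,1) (5,1) (4,0) (4,0)
{R/W/Mid/t, R/W/Mid/q, R/W/Hi/t, R/W/Hi/q} → row (5,1) (5,1) (5,0) (2,4)
{M/D/Mid/t, M/D/Mid/q, M/D/Hi/t, M/D/Hi/q, M/W/Mid/t, M/W/Mid/q, M/W/Hi/t, M/W/Hi/q} → row (5,1) (5,1) (3,2) (3,2)
That's 5 distinct rows out of 16 strategies.

5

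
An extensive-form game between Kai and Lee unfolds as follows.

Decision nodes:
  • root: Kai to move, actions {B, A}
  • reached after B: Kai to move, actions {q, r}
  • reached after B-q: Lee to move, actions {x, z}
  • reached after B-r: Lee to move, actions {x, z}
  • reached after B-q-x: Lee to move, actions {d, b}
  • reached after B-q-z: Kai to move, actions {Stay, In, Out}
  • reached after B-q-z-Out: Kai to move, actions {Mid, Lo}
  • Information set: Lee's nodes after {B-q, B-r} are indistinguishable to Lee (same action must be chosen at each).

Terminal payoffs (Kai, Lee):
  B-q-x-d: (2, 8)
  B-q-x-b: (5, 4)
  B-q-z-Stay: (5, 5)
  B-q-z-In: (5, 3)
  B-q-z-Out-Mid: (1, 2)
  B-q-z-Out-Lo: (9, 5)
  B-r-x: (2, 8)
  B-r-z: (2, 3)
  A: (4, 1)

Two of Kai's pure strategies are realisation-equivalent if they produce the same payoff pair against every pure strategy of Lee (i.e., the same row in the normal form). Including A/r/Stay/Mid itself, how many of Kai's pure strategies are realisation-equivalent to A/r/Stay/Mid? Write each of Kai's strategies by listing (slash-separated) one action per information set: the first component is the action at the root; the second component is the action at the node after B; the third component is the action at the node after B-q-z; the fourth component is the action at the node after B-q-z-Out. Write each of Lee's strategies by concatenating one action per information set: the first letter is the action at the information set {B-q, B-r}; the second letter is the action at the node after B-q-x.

12

Row for A/r/Stay/Mid (columns xd, xb, zd, zb): (4,1) (4,1) (4,1) (4,1).
Under A/r/Stay/Mid, Kai's choice at the node after B and at the node after B-q-z and at the node after B-q-z-Out can never be reached regardless of what Lee does, so varying those choices leaves every outcome unchanged.
Holding the reachable choices fixed and varying the unreachable ones freely already gives 2 × 3 × 2 = 12 equivalent strategies.
No other strategy reproduces this row, so those 12 are the full class: A/q/Stay/Mid, A/q/Stay/Lo, A/q/In/Mid, A/q/In/Lo, A/q/Out/Mid, A/q/Out/Lo, A/r/Stay/Mid, A/r/Stay/Lo, A/r/In/Mid, A/r/In/Lo, A/r/Out/Mid, A/r/Out/Lo.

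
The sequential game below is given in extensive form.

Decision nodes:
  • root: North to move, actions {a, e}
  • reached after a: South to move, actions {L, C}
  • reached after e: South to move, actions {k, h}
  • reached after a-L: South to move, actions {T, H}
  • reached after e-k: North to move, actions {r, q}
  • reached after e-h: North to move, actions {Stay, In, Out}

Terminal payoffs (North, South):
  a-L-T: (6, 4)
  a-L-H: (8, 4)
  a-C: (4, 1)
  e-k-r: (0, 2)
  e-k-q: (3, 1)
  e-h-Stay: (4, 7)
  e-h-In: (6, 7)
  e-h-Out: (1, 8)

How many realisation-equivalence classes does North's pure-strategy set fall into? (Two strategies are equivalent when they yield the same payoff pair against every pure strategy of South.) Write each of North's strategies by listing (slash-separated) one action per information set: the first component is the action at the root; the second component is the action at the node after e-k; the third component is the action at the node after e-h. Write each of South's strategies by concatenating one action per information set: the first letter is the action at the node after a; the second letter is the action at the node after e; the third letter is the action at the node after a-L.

North has 12 pure strategies: a/r/Stay, a/r/In, a/r/Out, a/q/Stay, a/q/In, a/q/Out, e/r/Stay, e/r/In, e/r/Out, e/q/Stay, e/q/In, e/q/Out. Columns: LkT, LkH, LhT, LhH, CkT, CkH, ChT, ChH.
{a/r/Stay, a/r/In, a/r/Out, a/q/Stay, a/q/In, a/q/Out} → row (6,4) (8,4) (6,4) (8,4) (4,1) (4,1) (4,1) (4,1)
{e/r/Stay} → row (0,2) (0,2) (4,7) (4,7) (0,2) (0,2) (4,7) (4,7)
{e/r/In} → row (0,2) (0,2) (6,7) (6,7) (0,2) (0,2) (6,7) (6,7)
{e/r/Out} → row (0,2) (0,2) (1,8) (1,8) (0,2) (0,2) (1,8) (1,8)
{e/q/Stay} → row (3,1) (3,1) (4,7) (4,7) (3,1) (3,1) (4,7) (4,7)
{e/q/In} → row (3,1) (3,1) (6,7) (6,7) (3,1) (3,1) (6,7) (6,7)
{e/q/Out} → row (3,1) (3,1) (1,8) (1,8) (3,1) (3,1) (1,8) (1,8)
That's 7 distinct rows out of 12 strategies.

7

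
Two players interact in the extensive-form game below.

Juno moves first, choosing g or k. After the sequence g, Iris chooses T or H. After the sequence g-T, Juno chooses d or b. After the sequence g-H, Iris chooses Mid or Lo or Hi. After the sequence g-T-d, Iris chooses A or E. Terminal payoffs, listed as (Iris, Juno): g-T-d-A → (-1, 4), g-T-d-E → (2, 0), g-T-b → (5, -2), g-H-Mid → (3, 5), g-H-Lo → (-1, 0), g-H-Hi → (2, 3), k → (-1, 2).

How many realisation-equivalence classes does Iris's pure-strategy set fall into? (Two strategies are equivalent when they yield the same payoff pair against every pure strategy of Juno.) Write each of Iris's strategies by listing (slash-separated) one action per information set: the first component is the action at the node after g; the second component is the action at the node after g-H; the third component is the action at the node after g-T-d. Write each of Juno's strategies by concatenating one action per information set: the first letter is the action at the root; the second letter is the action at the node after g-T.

5

Iris has 12 pure strategies: T/Mid/A, T/Mid/E, T/Lo/A, T/Lo/E, T/Hi/A, T/Hi/E, H/Mid/A, H/Mid/E, H/Lo/A, H/Lo/E, H/Hi/A, H/Hi/E. Columns: gd, gb, kd, kb.
{T/Mid/A, T/Lo/A, T/Hi/A} → row (-1,4) (5,-2) (-1,2) (-1,2)
{T/Mid/E, T/Lo/E, T/Hi/E} → row (2,0) (5,-2) (-1,2) (-1,2)
{H/Mid/A, H/Mid/E} → row (3,5) (3,5) (-1,2) (-1,2)
{H/Lo/A, H/Lo/E} → row (-1,0) (-1,0) (-1,2) (-1,2)
{H/Hi/A, H/Hi/E} → row (2,3) (2,3) (-1,2) (-1,2)
That's 5 distinct rows out of 12 strategies.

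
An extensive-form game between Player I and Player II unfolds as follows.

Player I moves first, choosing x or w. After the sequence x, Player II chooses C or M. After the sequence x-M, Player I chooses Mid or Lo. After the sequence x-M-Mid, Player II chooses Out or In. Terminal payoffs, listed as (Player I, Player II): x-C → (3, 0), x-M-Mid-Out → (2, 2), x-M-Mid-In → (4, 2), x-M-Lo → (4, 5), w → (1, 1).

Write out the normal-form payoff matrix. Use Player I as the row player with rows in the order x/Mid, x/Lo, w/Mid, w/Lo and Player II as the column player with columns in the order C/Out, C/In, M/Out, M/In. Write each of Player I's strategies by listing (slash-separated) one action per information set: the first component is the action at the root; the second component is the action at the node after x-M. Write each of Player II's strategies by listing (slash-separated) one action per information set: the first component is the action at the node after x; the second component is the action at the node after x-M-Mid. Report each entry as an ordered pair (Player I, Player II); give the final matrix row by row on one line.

         C/Out     C/In    M/Out     M/In
x/Mid    (3,0)    (3,0)    (2,2)    (4,2)
 x/Lo    (3,0)    (3,0)    (4,5)    (4,5)
w/Mid    (1,1)    (1,1)    (1,1)    (1,1)
 w/Lo    (1,1)    (1,1)    (1,1)    (1,1)

x/Mid: (3,0) (3,0) (2,2) (4,2) | x/Lo: (3,0) (3,0) (4,5) (4,5) | w/Mid: (1,1) (1,1) (1,1) (1,1) | w/Lo: (1,1) (1,1) (1,1) (1,1)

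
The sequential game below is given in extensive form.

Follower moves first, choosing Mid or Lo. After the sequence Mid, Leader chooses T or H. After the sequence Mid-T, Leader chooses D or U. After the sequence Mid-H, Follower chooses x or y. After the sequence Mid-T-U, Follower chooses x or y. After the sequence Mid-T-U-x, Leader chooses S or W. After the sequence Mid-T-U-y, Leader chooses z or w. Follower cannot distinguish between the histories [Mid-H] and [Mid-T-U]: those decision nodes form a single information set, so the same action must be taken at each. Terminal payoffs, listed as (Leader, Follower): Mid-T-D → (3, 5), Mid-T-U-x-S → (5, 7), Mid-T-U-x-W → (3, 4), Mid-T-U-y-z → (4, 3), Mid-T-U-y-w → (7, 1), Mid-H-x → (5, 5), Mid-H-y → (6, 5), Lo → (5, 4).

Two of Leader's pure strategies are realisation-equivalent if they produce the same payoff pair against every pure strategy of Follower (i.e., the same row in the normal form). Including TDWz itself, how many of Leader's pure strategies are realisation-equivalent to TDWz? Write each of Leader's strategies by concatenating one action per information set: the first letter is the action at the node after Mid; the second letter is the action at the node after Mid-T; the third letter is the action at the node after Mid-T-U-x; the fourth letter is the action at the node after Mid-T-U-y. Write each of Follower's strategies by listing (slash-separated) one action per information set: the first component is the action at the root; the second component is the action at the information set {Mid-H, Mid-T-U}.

Row for TDWz (columns Mid/x, Mid/y, Lo/x, Lo/y): (3,5) (3,5) (5,4) (5,4).
Under TDWz, Leader's choice at the node after Mid-T-U-x and at the node after Mid-T-U-y can never be reached regardless of what Follower does, so varying those choices leaves every outcome unchanged.
Holding the reachable choices fixed and varying the unreachable ones freely already gives 2 × 2 = 4 equivalent strategies.
No other strategy reproduces this row, so those 4 are the full class: TDSz, TDSw, TDWz, TDWw.

4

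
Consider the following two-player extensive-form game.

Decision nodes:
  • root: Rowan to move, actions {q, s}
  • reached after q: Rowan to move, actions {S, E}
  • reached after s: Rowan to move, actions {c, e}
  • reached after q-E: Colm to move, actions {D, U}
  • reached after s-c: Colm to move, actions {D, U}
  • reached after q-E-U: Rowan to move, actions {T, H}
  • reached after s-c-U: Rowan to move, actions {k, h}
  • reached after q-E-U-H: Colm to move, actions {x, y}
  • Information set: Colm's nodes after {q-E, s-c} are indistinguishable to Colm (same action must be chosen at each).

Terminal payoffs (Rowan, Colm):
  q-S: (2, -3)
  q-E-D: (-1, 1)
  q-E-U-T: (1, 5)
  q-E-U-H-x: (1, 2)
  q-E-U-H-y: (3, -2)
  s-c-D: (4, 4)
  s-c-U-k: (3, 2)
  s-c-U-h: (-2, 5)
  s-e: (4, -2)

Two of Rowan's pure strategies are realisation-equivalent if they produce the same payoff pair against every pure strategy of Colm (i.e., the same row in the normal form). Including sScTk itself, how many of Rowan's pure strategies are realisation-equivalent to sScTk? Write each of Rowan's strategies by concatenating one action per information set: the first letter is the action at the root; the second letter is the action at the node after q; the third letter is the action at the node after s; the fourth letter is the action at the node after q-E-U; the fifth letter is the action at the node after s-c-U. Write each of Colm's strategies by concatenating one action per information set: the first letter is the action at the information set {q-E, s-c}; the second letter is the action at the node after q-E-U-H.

Row for sScTk (columns Dx, Dy, Ux, Uy): (4,4) (4,4) (3,2) (3,2).
Under sScTk, Rowan's choice at the node after q and at the node after q-E-U can never be reached regardless of what Colm does, so varying those choices leaves every outcome unchanged.
Holding the reachable choices fixed and varying the unreachable ones freely already gives 2 × 2 = 4 equivalent strategies.
No other strategy reproduces this row, so those 4 are the full class: sScTk, sScHk, sEcTk, sEcHk.

4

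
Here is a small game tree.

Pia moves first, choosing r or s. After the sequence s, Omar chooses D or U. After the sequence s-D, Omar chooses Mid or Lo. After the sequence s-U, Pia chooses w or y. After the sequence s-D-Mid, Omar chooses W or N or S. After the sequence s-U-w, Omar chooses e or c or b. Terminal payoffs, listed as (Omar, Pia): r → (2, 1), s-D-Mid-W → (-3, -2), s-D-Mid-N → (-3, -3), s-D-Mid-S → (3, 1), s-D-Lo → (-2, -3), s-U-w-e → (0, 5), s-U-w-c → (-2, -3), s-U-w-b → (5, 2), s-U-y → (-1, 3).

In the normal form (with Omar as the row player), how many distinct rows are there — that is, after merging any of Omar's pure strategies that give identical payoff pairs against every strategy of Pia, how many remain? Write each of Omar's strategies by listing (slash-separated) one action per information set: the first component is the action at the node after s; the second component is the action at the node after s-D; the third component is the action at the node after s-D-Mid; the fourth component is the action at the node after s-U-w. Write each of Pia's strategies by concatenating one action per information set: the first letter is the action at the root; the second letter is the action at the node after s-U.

Omar has 36 pure strategies: D/Mid/W/e, D/Mid/W/c, D/Mid/W/b, D/Mid/N/e, D/Mid/N/c, D/Mid/N/b, D/Mid/S/e, D/Mid/S/c, D/Mid/S/b, D/Lo/W/e, D/Lo/W/c, D/Lo/W/b, D/Lo/N/e, D/Lo/N/c, D/Lo/N/b, D/Lo/S/e, D/Lo/S/c, D/Lo/S/b, U/Mid/W/e, U/Mid/W/c, U/Mid/W/b, U/Mid/N/e, U/Mid/N/c, U/Mid/N/b, U/Mid/S/e, U/Mid/S/c, U/Mid/S/b, U/Lo/W/e, U/Lo/W/c, U/Lo/W/b, U/Lo/N/e, U/Lo/N/c, U/Lo/N/b, U/Lo/S/e, U/Lo/S/c, U/Lo/S/b. Columns: rw, ry, sw, sy.
{D/Mid/W/e, D/Mid/W/c, D/Mid/W/b} → row (2,1) (2,1) (-3,-2) (-3,-2)
{D/Mid/N/e, D/Mid/N/c, D/Mid/N/b} → row (2,1) (2,1) (-3,-3) (-3,-3)
{D/Mid/S/e, D/Mid/S/c, D/Mid/S/b} → row (2,1) (2,1) (3,1) (3,1)
{D/Lo/W/e, D/Lo/W/c, D/Lo/W/b, D/Lo/N/e, D/Lo/N/c, D/Lo/N/b, D/Lo/S/e, D/Lo/S/c, D/Lo/S/b} → row (2,1) (2,1) (-2,-3) (-2,-3)
{U/Mid/W/e, U/Mid/N/e, U/Mid/S/e, U/Lo/W/e, U/Lo/N/e, U/Lo/S/e} → row (2,1) (2,1) (0,5) (-1,3)
{U/Mid/W/c, U/Mid/N/c, U/Mid/S/c, U/Lo/W/c, U/Lo/N/c, U/Lo/S/c} → row (2,1) (2,1) (-2,-3) (-1,3)
{U/Mid/W/b, U/Mid/N/b, U/Mid/S/b, U/Lo/W/b, U/Lo/N/b, U/Lo/S/b} → row (2,1) (2,1) (5,2) (-1,3)
That's 7 distinct rows out of 36 strategies.

7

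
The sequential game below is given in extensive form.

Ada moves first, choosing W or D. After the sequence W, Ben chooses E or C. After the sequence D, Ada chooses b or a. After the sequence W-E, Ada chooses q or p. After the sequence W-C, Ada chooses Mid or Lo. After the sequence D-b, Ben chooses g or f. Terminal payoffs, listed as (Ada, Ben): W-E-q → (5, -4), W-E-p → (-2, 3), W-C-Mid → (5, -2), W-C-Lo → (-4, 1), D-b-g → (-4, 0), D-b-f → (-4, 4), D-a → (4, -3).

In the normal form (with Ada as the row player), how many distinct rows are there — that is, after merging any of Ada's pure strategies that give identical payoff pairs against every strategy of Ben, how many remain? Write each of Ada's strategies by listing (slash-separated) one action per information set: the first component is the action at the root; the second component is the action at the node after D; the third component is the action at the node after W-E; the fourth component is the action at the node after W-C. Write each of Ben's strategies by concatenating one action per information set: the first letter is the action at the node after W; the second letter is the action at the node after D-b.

Ada has 16 pure strategies: W/b/q/Mid, W/b/q/Lo, W/b/p/Mid, W/b/p/Lo, W/a/q/Mid, W/a/q/Lo, W/a/p/Mid, W/a/p/Lo, D/b/q/Mid, D/b/q/Lo, D/b/p/Mid, D/b/p/Lo, D/a/q/Mid, D/a/q/Lo, D/a/p/Mid, D/a/p/Lo. Columns: Eg, Ef, Cg, Cf.
{W/b/q/Mid, W/a/q/Mid} → row (5,-4) (5,-4) (5,-2) (5,-2)
{W/b/q/Lo, W/a/q/Lo} → row (5,-4) (5,-4) (-4,1) (-4,1)
{W/b/p/Mid, W/a/p/Mid} → row (-2,3) (-2,3) (5,-2) (5,-2)
{W/b/p/Lo, W/a/p/Lo} → row (-2,3) (-2,3) (-4,1) (-4,1)
{D/b/q/Mid, D/b/q/Lo, D/b/p/Mid, D/b/p/Lo} → row (-4,0) (-4,4) (-4,0) (-4,4)
{D/a/q/Mid, D/a/q/Lo, D/a/p/Mid, D/a/p/Lo} → row (4,-3) (4,-3) (4,-3) (4,-3)
That's 6 distinct rows out of 16 strategies.

6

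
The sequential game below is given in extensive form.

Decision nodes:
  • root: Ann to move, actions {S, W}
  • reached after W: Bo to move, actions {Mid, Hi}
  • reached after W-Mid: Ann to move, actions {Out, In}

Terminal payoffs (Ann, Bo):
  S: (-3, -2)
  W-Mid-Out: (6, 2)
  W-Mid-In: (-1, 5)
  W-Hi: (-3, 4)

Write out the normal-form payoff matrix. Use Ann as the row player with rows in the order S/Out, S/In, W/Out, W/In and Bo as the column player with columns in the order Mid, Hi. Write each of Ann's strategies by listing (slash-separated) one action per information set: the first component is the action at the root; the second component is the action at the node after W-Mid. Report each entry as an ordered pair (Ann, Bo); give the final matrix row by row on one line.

S/Out: (-3,-2) (-3,-2) | S/In: (-3,-2) (-3,-2) | W/Out: (6,2) (-3,4) | W/In: (-1,5) (-3,4)

Row S/Out: Mid→(-3,-2), Hi→(-3,-2)
Row S/In: Mid→(-3,-2), Hi→(-3,-2)
Row W/Out: Mid→(6,2), Hi→(-3,4)
Row W/In: Mid→(-1,5), Hi→(-3,4)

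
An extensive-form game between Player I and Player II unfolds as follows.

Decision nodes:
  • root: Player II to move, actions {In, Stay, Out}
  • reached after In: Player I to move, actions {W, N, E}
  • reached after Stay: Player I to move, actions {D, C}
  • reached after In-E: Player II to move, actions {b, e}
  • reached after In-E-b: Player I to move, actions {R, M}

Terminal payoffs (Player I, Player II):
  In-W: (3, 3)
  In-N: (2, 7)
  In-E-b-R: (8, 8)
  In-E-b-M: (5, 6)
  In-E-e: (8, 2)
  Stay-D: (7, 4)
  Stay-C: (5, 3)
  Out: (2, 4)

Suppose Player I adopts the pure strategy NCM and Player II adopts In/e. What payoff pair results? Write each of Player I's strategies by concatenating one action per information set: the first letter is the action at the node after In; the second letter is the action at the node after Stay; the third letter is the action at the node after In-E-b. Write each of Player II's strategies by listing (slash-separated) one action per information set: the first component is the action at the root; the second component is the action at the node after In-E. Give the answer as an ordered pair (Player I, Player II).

(2, 7)

Trace the play path from the root:
  Player II plays In
  Player I plays N at [In]
→ terminal payoff (2, 7).
(Player I's choice at the node after Stay is never reached on this path, so it doesn't affect the outcome.)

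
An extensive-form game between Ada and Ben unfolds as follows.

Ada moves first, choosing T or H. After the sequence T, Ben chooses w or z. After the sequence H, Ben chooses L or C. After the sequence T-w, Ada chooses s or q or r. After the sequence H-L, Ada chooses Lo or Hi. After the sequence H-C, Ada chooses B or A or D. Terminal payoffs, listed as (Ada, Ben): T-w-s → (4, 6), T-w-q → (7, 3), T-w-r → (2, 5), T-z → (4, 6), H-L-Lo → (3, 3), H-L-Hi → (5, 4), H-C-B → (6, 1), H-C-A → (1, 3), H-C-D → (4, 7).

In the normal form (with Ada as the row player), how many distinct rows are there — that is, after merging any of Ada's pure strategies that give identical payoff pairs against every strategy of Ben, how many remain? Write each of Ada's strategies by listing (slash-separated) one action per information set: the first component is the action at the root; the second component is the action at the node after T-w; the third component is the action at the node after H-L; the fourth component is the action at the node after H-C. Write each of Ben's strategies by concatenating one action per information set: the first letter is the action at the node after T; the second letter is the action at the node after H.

9

Ada has 36 pure strategies: T/s/Lo/B, T/s/Lo/A, T/s/Lo/D, T/s/Hi/B, T/s/Hi/A, T/s/Hi/D, T/q/Lo/B, T/q/Lo/A, T/q/Lo/D, T/q/Hi/B, T/q/Hi/A, T/q/Hi/D, T/r/Lo/B, T/r/Lo/A, T/r/Lo/D, T/r/Hi/B, T/r/Hi/A, T/r/Hi/D, H/s/Lo/B, H/s/Lo/A, H/s/Lo/D, H/s/Hi/B, H/s/Hi/A, H/s/Hi/D, H/q/Lo/B, H/q/Lo/A, H/q/Lo/D, H/q/Hi/B, H/q/Hi/A, H/q/Hi/D, H/r/Lo/B, H/r/Lo/A, H/r/Lo/D, H/r/Hi/B, H/r/Hi/A, H/r/Hi/D. Columns: wL, wC, zL, zC.
{T/s/Lo/B, T/s/Lo/A, T/s/Lo/D, T/s/Hi/B, T/s/Hi/A, T/s/Hi/D} → row (4,6) (4,6) (4,6) (4,6)
{T/q/Lo/B, T/q/Lo/A, T/q/Lo/D, T/q/Hi/B, T/q/Hi/A, T/q/Hi/D} → row (7,3) (7,3) (4,6) (4,6)
{T/r/Lo/B, T/r/Lo/A, T/r/Lo/D, T/r/Hi/B, T/r/Hi/A, T/r/Hi/D} → row (2,5) (2,5) (4,6) (4,6)
{H/s/Lo/B, H/q/Lo/B, H/r/Lo/B} → row (3,3) (6,1) (3,3) (6,1)
{H/s/Lo/A, H/q/Lo/A, H/r/Lo/A} → row (3,3) (1,3) (3,3) (1,3)
{H/s/Lo/D, H/q/Lo/D, H/r/Lo/D} → row (3,3) (4,7) (3,3) (4,7)
{H/s/Hi/B, H/q/Hi/B, H/r/Hi/B} → row (5,4) (6,1) (5,4) (6,1)
{H/s/Hi/A, H/q/Hi/A, H/r/Hi/A} → row (5,4) (1,3) (5,4) (1,3)
{H/s/Hi/D, H/q/Hi/D, H/r/Hi/D} → row (5,4) (4,7) (5,4) (4,7)
That's 9 distinct rows out of 36 strategies.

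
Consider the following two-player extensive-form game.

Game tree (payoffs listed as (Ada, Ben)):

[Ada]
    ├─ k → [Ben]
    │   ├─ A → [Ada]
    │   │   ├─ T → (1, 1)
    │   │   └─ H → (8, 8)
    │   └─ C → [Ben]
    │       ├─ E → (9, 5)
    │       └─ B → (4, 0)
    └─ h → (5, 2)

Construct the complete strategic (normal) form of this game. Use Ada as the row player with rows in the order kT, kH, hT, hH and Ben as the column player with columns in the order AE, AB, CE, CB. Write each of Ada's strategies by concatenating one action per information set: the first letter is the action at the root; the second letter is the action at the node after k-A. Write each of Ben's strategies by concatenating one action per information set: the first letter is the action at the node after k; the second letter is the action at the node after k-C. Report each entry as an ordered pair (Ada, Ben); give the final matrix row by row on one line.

           AE       AB       CE       CB
  kT    (1,1)    (1,1)    (9,5)    (4,0)
  kH    (8,8)    (8,8)    (9,5)    (4,0)
  hT    (5,2)    (5,2)    (5,2)    (5,2)
  hH    (5,2)    (5,2)    (5,2)    (5,2)

kT: (1,1) (1,1) (9,5) (4,0) | kH: (8,8) (8,8) (9,5) (4,0) | hT: (5,2) (5,2) (5,2) (5,2) | hH: (5,2) (5,2) (5,2) (5,2)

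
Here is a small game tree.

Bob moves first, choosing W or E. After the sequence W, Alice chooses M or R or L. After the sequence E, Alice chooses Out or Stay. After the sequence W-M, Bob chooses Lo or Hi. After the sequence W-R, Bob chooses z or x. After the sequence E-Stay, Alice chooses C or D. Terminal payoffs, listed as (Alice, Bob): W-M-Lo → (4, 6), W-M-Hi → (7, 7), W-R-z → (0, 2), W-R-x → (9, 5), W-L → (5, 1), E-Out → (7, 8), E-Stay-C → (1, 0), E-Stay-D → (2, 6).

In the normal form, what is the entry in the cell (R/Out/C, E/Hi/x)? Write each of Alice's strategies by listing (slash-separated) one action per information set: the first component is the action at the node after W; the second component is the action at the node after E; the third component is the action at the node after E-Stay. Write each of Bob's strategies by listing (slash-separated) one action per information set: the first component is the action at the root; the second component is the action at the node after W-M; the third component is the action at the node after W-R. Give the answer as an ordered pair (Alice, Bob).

(7, 8)

Trace the play path from the root:
  Bob plays E
  Alice plays Out at [E]
→ terminal payoff (7, 8).
(Alice's choice at the node after W is never reached on this path, so it doesn't affect the outcome.)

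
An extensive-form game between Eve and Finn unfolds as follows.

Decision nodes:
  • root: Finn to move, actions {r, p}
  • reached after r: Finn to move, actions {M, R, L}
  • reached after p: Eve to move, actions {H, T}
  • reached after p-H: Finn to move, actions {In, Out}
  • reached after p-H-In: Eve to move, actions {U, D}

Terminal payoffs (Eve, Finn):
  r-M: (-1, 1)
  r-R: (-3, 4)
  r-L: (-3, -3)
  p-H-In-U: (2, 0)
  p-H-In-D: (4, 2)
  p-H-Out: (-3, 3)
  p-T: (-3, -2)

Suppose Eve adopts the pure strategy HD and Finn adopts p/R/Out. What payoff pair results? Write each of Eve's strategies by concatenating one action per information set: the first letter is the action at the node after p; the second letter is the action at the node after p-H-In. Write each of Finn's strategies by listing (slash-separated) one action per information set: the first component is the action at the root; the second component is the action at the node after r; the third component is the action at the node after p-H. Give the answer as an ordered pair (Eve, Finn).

Trace the play path from the root:
  Finn plays p
  Eve plays H at [p]
  Finn plays Out at [p-H]
→ terminal payoff (-3, 3).
(Eve's choice at the node after p-H-In is never reached on this path, so it doesn't affect the outcome.)

(-3, 3)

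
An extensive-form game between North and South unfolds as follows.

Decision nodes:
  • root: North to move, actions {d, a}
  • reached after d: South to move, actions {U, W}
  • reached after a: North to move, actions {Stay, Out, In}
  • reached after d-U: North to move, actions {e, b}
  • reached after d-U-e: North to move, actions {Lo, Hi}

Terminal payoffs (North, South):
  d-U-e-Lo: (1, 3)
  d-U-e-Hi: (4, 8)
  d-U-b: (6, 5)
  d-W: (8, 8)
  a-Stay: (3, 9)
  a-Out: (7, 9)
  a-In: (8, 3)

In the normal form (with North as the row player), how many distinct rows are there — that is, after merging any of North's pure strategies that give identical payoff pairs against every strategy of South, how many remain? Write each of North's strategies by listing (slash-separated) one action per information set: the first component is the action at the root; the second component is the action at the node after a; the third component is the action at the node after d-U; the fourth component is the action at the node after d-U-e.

6

North has 24 pure strategies: d/Stay/e/Lo, d/Stay/e/Hi, d/Stay/b/Lo, d/Stay/b/Hi, d/Out/e/Lo, d/Out/e/Hi, d/Out/b/Lo, d/Out/b/Hi, d/In/e/Lo, d/In/e/Hi, d/In/b/Lo, d/In/b/Hi, a/Stay/e/Lo, a/Stay/e/Hi, a/Stay/b/Lo, a/Stay/b/Hi, a/Out/e/Lo, a/Out/e/Hi, a/Out/b/Lo, a/Out/b/Hi, a/In/e/Lo, a/In/e/Hi, a/In/b/Lo, a/In/b/Hi. Columns: U, W.
{d/Stay/e/Lo, d/Out/e/Lo, d/In/e/Lo} → row (1,3) (8,8)
{d/Stay/e/Hi, d/Out/e/Hi, d/In/e/Hi} → row (4,8) (8,8)
{d/Stay/b/Lo, d/Stay/b/Hi, d/Out/b/Lo, d/Out/b/Hi, d/In/b/Lo, d/In/b/Hi} → row (6,5) (8,8)
{a/Stay/e/Lo, a/Stay/e/Hi, a/Stay/b/Lo, a/Stay/b/Hi} → row (3,9) (3,9)
{a/Out/e/Lo, a/Out/e/Hi, a/Out/b/Lo, a/Out/b/Hi} → row (7,9) (7,9)
{a/In/e/Lo, a/In/e/Hi, a/In/b/Lo, a/In/b/Hi} → row (8,3) (8,3)
That's 6 distinct rows out of 24 strategies.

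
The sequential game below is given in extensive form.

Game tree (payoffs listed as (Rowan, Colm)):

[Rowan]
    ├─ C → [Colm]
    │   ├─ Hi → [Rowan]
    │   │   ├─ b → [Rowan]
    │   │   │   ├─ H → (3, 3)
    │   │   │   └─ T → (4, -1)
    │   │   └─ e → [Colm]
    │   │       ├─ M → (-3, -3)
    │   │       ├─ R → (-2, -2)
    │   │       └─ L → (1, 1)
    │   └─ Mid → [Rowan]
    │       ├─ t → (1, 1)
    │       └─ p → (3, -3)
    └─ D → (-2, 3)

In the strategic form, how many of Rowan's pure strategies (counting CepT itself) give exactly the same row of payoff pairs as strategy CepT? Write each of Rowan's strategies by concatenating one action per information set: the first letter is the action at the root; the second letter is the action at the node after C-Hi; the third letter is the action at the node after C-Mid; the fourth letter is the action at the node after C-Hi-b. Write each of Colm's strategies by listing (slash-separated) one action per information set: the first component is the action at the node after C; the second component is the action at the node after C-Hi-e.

2

Row for CepT (columns Hi/M, Hi/R, Hi/L, Mid/M, Mid/R, Mid/L): (-3,-3) (-2,-2) (1,1) (3,-3) (3,-3) (3,-3).
Under CepT, Rowan's choice at the node after C-Hi-b can never be reached regardless of what Colm does, so varying those choices leaves every outcome unchanged.
Holding the reachable choices fixed and varying the unreachable one freely already gives 2 equivalent strategies.
No other strategy reproduces this row, so those 2 are the full class: CepH, CepT.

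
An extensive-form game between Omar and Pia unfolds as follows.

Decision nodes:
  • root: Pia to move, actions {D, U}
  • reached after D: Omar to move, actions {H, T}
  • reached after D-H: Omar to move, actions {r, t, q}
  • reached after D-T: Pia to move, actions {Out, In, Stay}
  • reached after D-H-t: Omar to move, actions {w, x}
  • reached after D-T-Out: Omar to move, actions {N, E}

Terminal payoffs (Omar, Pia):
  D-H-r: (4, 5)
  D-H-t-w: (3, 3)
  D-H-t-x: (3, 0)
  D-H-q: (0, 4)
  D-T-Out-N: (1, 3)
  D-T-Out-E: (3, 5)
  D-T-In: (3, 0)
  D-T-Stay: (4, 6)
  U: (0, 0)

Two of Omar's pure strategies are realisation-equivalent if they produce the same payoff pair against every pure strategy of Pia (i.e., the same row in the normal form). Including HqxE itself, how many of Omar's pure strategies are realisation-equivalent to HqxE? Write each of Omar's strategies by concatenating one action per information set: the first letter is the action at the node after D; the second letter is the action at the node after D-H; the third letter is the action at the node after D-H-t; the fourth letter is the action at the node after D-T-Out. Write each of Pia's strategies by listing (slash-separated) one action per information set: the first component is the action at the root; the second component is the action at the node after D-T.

4

Row for HqxE (columns D/Out, D/In, D/Stay, U/Out, U/In, U/Stay): (0,4) (0,4) (0,4) (0,0) (0,0) (0,0).
Under HqxE, Omar's choice at the node after D-H-t and at the node after D-T-Out can never be reached regardless of what Pia does, so varying those choices leaves every outcome unchanged.
Holding the reachable choices fixed and varying the unreachable ones freely already gives 2 × 2 = 4 equivalent strategies.
No other strategy reproduces this row, so those 4 are the full class: HqwN, HqwE, HqxN, HqxE.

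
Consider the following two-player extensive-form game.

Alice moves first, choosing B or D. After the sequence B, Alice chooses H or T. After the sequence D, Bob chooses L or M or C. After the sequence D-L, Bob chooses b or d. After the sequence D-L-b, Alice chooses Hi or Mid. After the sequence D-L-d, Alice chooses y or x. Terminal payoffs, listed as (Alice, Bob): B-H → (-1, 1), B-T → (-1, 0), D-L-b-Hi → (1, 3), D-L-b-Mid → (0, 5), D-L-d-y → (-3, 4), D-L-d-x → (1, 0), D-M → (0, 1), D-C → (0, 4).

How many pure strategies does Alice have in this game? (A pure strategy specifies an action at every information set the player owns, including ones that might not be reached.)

Alice owns the root with actions {B, D} — two choices.
Alice owns the node after B with actions {H, T} — two choices.
Alice owns the node after D-L-b with actions {Hi, Mid} — two choices.
Alice owns the node after D-L-d with actions {y, x} — two choices.
A pure strategy fixes one action at each information set independently, so the count is the product 2 × 2 × 2 × 2 = 16.
(For reference, Bob has 6 pure strategies, giving a 16×6 normal-form matrix.)

16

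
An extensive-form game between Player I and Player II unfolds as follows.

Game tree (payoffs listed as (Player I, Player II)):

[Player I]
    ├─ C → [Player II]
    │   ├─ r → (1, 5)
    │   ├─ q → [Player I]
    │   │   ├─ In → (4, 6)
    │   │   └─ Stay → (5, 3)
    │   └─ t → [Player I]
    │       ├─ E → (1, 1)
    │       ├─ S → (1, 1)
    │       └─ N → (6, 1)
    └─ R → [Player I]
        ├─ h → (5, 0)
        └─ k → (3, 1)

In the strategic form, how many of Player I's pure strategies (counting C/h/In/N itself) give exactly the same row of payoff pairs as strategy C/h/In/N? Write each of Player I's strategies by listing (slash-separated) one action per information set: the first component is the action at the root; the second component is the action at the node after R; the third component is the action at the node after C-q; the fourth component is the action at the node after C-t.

Row for C/h/In/N (columns r, q, t): (1,5) (4,6) (6,1).
Under C/h/In/N, Player I's choice at the node after R can never be reached regardless of what Player II does, so varying those choices leaves every outcome unchanged.
Holding the reachable choices fixed and varying the unreachable one freely already gives 2 equivalent strategies.
No other strategy reproduces this row, so those 2 are the full class: C/h/In/N, C/k/In/N.

2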